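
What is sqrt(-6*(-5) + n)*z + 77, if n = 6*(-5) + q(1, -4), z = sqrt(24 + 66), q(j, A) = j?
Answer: 77 + 3*sqrt(10) ≈ 86.487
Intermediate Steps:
z = 3*sqrt(10) (z = sqrt(90) = 3*sqrt(10) ≈ 9.4868)
n = -29 (n = 6*(-5) + 1 = -30 + 1 = -29)
sqrt(-6*(-5) + n)*z + 77 = sqrt(-6*(-5) - 29)*(3*sqrt(10)) + 77 = sqrt(30 - 29)*(3*sqrt(10)) + 77 = sqrt(1)*(3*sqrt(10)) + 77 = 1*(3*sqrt(10)) + 77 = 3*sqrt(10) + 77 = 77 + 3*sqrt(10)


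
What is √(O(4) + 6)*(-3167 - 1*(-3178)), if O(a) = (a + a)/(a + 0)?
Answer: 22*√2 ≈ 31.113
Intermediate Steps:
O(a) = 2 (O(a) = (2*a)/a = 2)
√(O(4) + 6)*(-3167 - 1*(-3178)) = √(2 + 6)*(-3167 - 1*(-3178)) = √8*(-3167 + 3178) = (2*√2)*11 = 22*√2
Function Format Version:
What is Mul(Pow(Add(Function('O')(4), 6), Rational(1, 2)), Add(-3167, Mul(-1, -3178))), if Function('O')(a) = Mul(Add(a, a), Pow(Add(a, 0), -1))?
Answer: Mul(22, Pow(2, Rational(1, 2))) ≈ 31.113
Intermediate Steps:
Function('O')(a) = 2 (Function('O')(a) = Mul(Mul(2, a), Pow(a, -1)) = 2)
Mul(Pow(Add(Function('O')(4), 6), Rational(1, 2)), Add(-3167, Mul(-1, -3178))) = Mul(Pow(Add(2, 6), Rational(1, 2)), Add(-3167, Mul(-1, -3178))) = Mul(Pow(8, Rational(1, 2)), Add(-3167, 3178)) = Mul(Mul(2, Pow(2, Rational(1, 2))), 11) = Mul(22, Pow(2, Rational(1, 2)))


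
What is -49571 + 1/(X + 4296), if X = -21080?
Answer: -831999665/16784 ≈ -49571.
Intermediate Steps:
-49571 + 1/(X + 4296) = -49571 + 1/(-21080 + 4296) = -49571 + 1/(-16784) = -49571 - 1/16784 = -831999665/16784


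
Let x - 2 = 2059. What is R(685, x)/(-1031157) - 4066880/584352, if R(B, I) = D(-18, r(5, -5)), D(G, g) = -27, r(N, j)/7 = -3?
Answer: -4853675929/697405851 ≈ -6.9596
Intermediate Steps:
x = 2061 (x = 2 + 2059 = 2061)
r(N, j) = -21 (r(N, j) = 7*(-3) = -21)
R(B, I) = -27
R(685, x)/(-1031157) - 4066880/584352 = -27/(-1031157) - 4066880/584352 = -27*(-1/1031157) - 4066880*1/584352 = 1/38191 - 127090/18261 = -4853675929/697405851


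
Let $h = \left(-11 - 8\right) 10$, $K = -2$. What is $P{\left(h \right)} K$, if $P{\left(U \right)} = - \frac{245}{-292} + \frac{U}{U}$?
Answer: $- \frac{537}{146} \approx -3.6781$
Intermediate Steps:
$h = -190$ ($h = \left(-19\right) 10 = -190$)
$P{\left(U \right)} = \frac{537}{292}$ ($P{\left(U \right)} = \left(-245\right) \left(- \frac{1}{292}\right) + 1 = \frac{245}{292} + 1 = \frac{537}{292}$)
$P{\left(h \right)} K = \frac{537}{292} \left(-2\right) = - \frac{537}{146}$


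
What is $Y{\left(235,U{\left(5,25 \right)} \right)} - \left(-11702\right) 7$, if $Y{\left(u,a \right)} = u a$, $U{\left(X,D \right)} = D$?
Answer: $87789$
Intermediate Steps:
$Y{\left(u,a \right)} = a u$
$Y{\left(235,U{\left(5,25 \right)} \right)} - \left(-11702\right) 7 = 25 \cdot 235 - \left(-11702\right) 7 = 5875 - -81914 = 5875 + 81914 = 87789$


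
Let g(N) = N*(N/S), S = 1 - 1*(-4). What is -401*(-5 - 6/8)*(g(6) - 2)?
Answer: 119899/10 ≈ 11990.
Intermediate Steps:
S = 5 (S = 1 + 4 = 5)
g(N) = N²/5 (g(N) = N*(N/5) = N²/5)
-401*(-5 - 6/8)*(g(6) - 2) = -401*(-5 - 6/8)*((⅕)*6² - 2) = -401*(-5 - 6*⅛)*((⅕)*36 - 2) = -401*(-5 - ¾)*(36/5 - 2) = -(-9223)*26/(4*5) = -401*(-299/10) = 119899/10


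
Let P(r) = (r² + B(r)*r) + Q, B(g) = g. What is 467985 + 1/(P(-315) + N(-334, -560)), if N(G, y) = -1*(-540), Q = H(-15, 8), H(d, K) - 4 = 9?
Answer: 93130418956/199003 ≈ 4.6799e+5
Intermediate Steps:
H(d, K) = 13 (H(d, K) = 4 + 9 = 13)
Q = 13
P(r) = 13 + 2*r² (P(r) = (r² + r*r) + 13 = (r² + r²) + 13 = 2*r² + 13 = 13 + 2*r²)
N(G, y) = 540
467985 + 1/(P(-315) + N(-334, -560)) = 467985 + 1/((13 + 2*(-315)²) + 540) = 467985 + 1/((13 + 2*99225) + 540) = 467985 + 1/((13 + 198450) + 540) = 467985 + 1/(198463 + 540) = 467985 + 1/199003 = 93130418956/199003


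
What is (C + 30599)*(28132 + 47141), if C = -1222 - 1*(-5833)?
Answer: 2650362330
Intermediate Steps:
C = 4611 (C = -1222 + 5833 = 4611)
(C + 30599)*(28132 + 47141) = (4611 + 30599)*(28132 + 47141) = 35210*75273 = 2650362330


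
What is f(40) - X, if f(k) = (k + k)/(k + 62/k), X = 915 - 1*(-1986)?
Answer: -2409131/831 ≈ -2899.1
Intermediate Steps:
X = 2901 (X = 915 + 1986 = 2901)
f(k) = 2*k/(k + 62/k) (f(k) = (2*k)/(k + 62/k) = 2*k/(k + 62/k))
f(40) - X = 2*40**2/(62 + 40**2) - 1*2901 = 2*1600/(62 + 1600) - 2901 = 2*1600/1662 - 2901 = 2*1600*(1/1662) - 2901 = 1600/831 - 2901 = -2409131/831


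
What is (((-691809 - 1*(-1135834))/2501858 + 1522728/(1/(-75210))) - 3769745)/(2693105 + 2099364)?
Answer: -286533149851053225/11990076907402 ≈ -23898.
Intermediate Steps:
(((-691809 - 1*(-1135834))/2501858 + 1522728/(1/(-75210))) - 3769745)/(2693105 + 2099364) = (((-691809 + 1135834)*(1/2501858) + 1522728/(-1/75210)) - 3769745)/4792469 = ((444025*(1/2501858) + 1522728*(-75210)) - 3769745)*(1/4792469) = ((444025/2501858 - 114524372880) - 3769745)*(1/4792469) = (-286523718484367015/2501858 - 3769745)*(1/4792469) = -286533149851053225/2501858*1/4792469 = -286533149851053225/11990076907402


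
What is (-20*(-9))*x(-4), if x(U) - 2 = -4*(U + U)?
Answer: 6120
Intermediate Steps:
x(U) = 2 - 8*U (x(U) = 2 - 4*(U + U) = 2 - 8*U)
(-20*(-9))*x(-4) = (-20*(-9))*(2 - 8*(-4)) = 180*(2 + 32) = 180*34 = 6120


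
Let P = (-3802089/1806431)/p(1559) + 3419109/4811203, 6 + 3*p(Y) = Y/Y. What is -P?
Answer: -85759788459096/43455531232465 ≈ -1.9735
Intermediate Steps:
p(Y) = -5/3 (p(Y) = -2 + (Y/Y)/3 = -2 + (⅓)*1 = -2 + ⅓ = -5/3)
P = 85759788459096/43455531232465 (P = (-3802089/1806431)/(-5/3) + 3419109/4811203 = -3802089*1/1806431*(-⅗) + 3419109*(1/4811203) = -3802089/1806431*(-⅗) + 3419109/4811203 = 11406267/9032155 + 3419109/4811203 = 85759788459096/43455531232465 ≈ 1.9735)
-P = -1*85759788459096/43455531232465 = -85759788459096/43455531232465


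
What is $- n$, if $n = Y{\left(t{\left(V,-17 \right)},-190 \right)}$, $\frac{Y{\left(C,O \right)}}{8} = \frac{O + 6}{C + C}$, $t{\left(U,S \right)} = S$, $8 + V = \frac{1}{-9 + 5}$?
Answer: $- \frac{736}{17} \approx -43.294$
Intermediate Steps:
$V = - \frac{33}{4}$ ($V = -8 + \frac{1}{-9 + 5} = -8 + \frac{1}{-4} = -8 - \frac{1}{4} = - \frac{33}{4} \approx -8.25$)
$Y{\left(C,O \right)} = \frac{4 \left(6 + O\right)}{C}$ ($Y{\left(C,O \right)} = 8 \frac{O + 6}{C + C} = 8 \frac{6 + O}{2 C} = \frac{4 \left(6 + O\right)}{C}$)
$n = \frac{736}{17}$ ($n = \frac{4 \left(6 - 190\right)}{-17} = 4 \left(- \frac{1}{17}\right) \left(-184\right) = \frac{736}{17} \approx 43.294$)
$- n = \left(-1\right) \frac{736}{17} = - \frac{736}{17}$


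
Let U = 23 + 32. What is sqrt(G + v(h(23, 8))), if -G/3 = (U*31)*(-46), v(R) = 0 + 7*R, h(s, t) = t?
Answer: sqrt(235346) ≈ 485.12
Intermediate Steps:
v(R) = 7*R
U = 55
G = 235290 (G = -3*55*31*(-46) = -5115*(-46) = -3*(-78430) = 235290)
sqrt(G + v(h(23, 8))) = sqrt(235290 + 7*8) = sqrt(235290 + 56) = sqrt(235346)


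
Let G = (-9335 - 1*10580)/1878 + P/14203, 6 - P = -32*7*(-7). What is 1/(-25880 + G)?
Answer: -26673234/690589082101 ≈ -3.8624e-5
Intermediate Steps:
P = -1562 (P = 6 - (-32*7)*(-7) = 6 - (-224)*(-7) = 6 - 1*1568 = 6 - 1568 = -1562)
G = -285786181/26673234 (G = (-9335 - 1*10580)/1878 - 1562/14203 = (-9335 - 10580)*(1/1878) - 1562*1/14203 = -19915*1/1878 - 1562/14203 = -19915/1878 - 1562/14203 = -285786181/26673234 ≈ -10.714)
1/(-25880 + G) = 1/(-25880 - 285786181/26673234) = 1/(-690589082101/26673234) = -26673234/690589082101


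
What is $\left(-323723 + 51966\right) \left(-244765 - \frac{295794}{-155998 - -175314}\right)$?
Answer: $\frac{642457535175119}{9658} \approx 6.6521 \cdot 10^{10}$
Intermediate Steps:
$\left(-323723 + 51966\right) \left(-244765 - \frac{295794}{-155998 - -175314}\right) = - 271757 \left(-244765 - \frac{295794}{-155998 + 175314}\right) = - 271757 \left(-244765 - \frac{295794}{19316}\right) = - 271757 \left(-244765 - \frac{147897}{9658}\right) = \left(-271757\right) \left(- \frac{2364088267}{9658}\right) = \frac{642457535175119}{9658}$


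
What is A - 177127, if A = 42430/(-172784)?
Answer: -15302376999/86392 ≈ -1.7713e+5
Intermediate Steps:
A = -21215/86392 (A = 42430*(-1/172784) = -21215/86392 ≈ -0.24557)
A - 177127 = -21215/86392 - 177127 = -15302376999/86392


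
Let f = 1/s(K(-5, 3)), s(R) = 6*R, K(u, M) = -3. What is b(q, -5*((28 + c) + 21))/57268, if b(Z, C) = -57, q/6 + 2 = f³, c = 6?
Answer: -57/57268 ≈ -0.00099532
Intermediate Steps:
f = -1/18 (f = 1/(6*(-3)) = 1/(-18) = -1/18 ≈ -0.055556)
q = -11665/972 (q = -12 + 6*(-1/18)³ = -12 + 6*(-1/5832) = -12 - 1/972 = -11665/972 ≈ -12.001)
b(q, -5*((28 + c) + 21))/57268 = -57/57268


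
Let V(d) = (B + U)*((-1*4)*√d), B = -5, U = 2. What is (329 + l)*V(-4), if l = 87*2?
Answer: 12072*I ≈ 12072.0*I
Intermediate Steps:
V(d) = 12*√d (V(d) = (-5 + 2)*((-1*4)*√d) = -(-12)*√d = 12*√d)
l = 174
(329 + l)*V(-4) = (329 + 174)*(12*√(-4)) = 503*(12*(2*I)) = 503*(24*I) = 12072*I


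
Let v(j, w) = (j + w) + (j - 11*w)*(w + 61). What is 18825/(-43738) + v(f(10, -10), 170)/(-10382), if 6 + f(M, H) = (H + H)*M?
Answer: 10390476873/227043958 ≈ 45.764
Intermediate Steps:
f(M, H) = -6 + 2*H*M (f(M, H) = -6 + (H + H)*M = -6 + (2*H)*M = -6 + 2*H*M)
v(j, w) = j + w + (61 + w)*(j - 11*w) (v(j, w) = (j + w) + (j - 11*w)*(61 + w) = (j + w) + (61 + w)*(j - 11*w) = j + w + (61 + w)*(j - 11*w))
18825/(-43738) + v(f(10, -10), 170)/(-10382) = 18825/(-43738) + (-670*170 - 11*170² + 62*(-6 + 2*(-10)*10) + (-6 + 2*(-10)*10)*170)/(-10382) = 18825*(-1/43738) + (-113900 - 11*28900 + 62*(-6 - 200) + (-6 - 200)*170)*(-1/10382) = -18825/43738 + (-113900 - 317900 + 62*(-206) - 206*170)*(-1/10382) = -18825/43738 + (-113900 - 317900 - 12772 - 35020)*(-1/10382) = -18825/43738 - 479592*(-1/10382) = -18825/43738 + 239796/5191 = 10390476873/227043958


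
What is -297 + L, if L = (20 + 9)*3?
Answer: -210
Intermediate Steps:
L = 87 (L = 29*3 = 87)
-297 + L = -297 + 87 = -210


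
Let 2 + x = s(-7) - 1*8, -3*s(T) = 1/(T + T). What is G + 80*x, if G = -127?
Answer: -19427/21 ≈ -925.10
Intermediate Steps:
s(T) = -1/(6*T) (s(T) = -1/(3*(T + T)) = -1/(2*T)/3 = -1/(6*T))
x = -419/42 (x = -2 + (-⅙/(-7) - 1*8) = -2 + (-⅙*(-⅐) - 8) = -2 + (1/42 - 8) = -2 - 335/42 = -419/42 ≈ -9.9762)
G + 80*x = -127 + 80*(-419/42) = -127 - 16760/21 = -19427/21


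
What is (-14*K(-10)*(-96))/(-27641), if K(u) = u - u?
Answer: 0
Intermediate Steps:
K(u) = 0
(-14*K(-10)*(-96))/(-27641) = (-14*0*(-96))/(-27641) = (0*(-96))*(-1/27641) = 0*(-1/27641) = 0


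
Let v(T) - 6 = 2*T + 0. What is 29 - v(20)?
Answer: -17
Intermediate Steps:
v(T) = 6 + 2*T (v(T) = 6 + (2*T + 0) = 6 + 2*T)
29 - v(20) = 29 - (6 + 2*20) = 29 - (6 + 40) = 29 - 1*46 = 29 - 46 = -17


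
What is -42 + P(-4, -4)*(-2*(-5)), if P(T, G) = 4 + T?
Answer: -42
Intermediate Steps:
-42 + P(-4, -4)*(-2*(-5)) = -42 + (4 - 4)*(-2*(-5)) = -42 + 0*10 = -42 + 0 = -42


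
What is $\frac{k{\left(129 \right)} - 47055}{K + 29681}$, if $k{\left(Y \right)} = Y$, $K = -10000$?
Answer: $- \frac{46926}{19681} \approx -2.3843$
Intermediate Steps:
$\frac{k{\left(129 \right)} - 47055}{K + 29681} = \frac{129 - 47055}{-10000 + 29681} = - \frac{46926}{19681}$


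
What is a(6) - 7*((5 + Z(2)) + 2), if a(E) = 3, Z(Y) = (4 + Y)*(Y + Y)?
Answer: -214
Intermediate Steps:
Z(Y) = 2*Y*(4 + Y) (Z(Y) = (4 + Y)*(2*Y) = 2*Y*(4 + Y))
a(6) - 7*((5 + Z(2)) + 2) = 3 - 7*((5 + 2*2*(4 + 2)) + 2) = 3 - 7*((5 + 2*2*6) + 2) = 3 - 7*((5 + 24) + 2) = 3 - 7*(29 + 2) = 3 - 7*31 = 3 - 217 = -214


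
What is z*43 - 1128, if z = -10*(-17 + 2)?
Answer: 5322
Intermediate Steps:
z = 150 (z = -10*(-15) = 150)
z*43 - 1128 = 150*43 - 1128 = 6450 - 1128 = 5322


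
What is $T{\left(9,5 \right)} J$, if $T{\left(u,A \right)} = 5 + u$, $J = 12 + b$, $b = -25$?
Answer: $-182$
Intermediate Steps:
$J = -13$ ($J = 12 - 25 = -13$)
$T{\left(9,5 \right)} J = \left(5 + 9\right) \left(-13\right) = 14 \left(-13\right) = -182$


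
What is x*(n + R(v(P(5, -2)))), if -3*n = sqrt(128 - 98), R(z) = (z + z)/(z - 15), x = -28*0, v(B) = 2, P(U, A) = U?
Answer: 0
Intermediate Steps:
x = 0
R(z) = 2*z/(-15 + z) (R(z) = (2*z)/(-15 + z) = 2*z/(-15 + z))
n = -sqrt(30)/3 (n = -sqrt(128 - 98)/3 = -sqrt(30)/3 ≈ -1.8257)
x*(n + R(v(P(5, -2)))) = 0*(-sqrt(30)/3 + 2*2/(-15 + 2)) = 0*(-sqrt(30)/3 + 2*2/(-13)) = 0*(-sqrt(30)/3 + 2*2*(-1/13)) = 0*(-sqrt(30)/3 - 4/13) = 0*(-4/13 - sqrt(30)/3) = 0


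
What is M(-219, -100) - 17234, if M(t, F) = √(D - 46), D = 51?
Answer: -17234 + √5 ≈ -17232.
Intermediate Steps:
M(t, F) = √5 (M(t, F) = √(51 - 46) = √5)
M(-219, -100) - 17234 = √5 - 17234 = -17234 + √5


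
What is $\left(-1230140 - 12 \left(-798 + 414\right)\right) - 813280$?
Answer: $-2038812$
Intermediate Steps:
$\left(-1230140 - 12 \left(-798 + 414\right)\right) - 813280 = \left(-1230140 - -4608\right) - 813280 = \left(-1230140 + 4608\right) - 813280 = -1225532 - 813280 = -2038812$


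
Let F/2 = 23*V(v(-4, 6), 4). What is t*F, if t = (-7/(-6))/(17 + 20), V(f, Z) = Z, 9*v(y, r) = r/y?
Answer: 644/111 ≈ 5.8018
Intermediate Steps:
v(y, r) = r/(9*y) (v(y, r) = (r/y)/9 = r/(9*y))
F = 184 (F = 2*(23*4) = 2*92 = 184)
t = 7/222 (t = (-7*(-⅙))/37 = (1/37)*(7/6) = 7/222 ≈ 0.031532)
t*F = (7/222)*184 = 644/111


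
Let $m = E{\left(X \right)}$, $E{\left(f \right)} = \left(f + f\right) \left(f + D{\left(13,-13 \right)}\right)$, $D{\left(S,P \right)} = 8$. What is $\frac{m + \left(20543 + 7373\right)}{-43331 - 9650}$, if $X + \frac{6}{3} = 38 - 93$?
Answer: $- \frac{33502}{52981} \approx -0.63234$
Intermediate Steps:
$X = -57$ ($X = -2 + \left(38 - 93\right) = -2 - 55 = -57$)
$E{\left(f \right)} = 2 f \left(8 + f\right)$ ($E{\left(f \right)} = \left(f + f\right) \left(f + 8\right) = 2 f \left(8 + f\right)$)
$m = 5586$ ($m = 2 \left(-57\right) \left(8 - 57\right) = 2 \left(-57\right) \left(-49\right) = 5586$)
$\frac{m + \left(20543 + 7373\right)}{-43331 - 9650} = \frac{5586 + \left(20543 + 7373\right)}{-43331 - 9650} = \frac{5586 + 27916}{-52981} = 33502 \left(- \frac{1}{52981}\right) = - \frac{33502}{52981}$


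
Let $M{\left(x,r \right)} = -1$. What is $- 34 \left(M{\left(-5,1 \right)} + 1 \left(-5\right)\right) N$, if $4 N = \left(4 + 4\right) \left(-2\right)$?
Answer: $-816$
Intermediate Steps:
$N = -4$ ($N = \frac{\left(4 + 4\right) \left(-2\right)}{4} = \frac{8 \left(-2\right)}{4} = \frac{1}{4} \left(-16\right) = -4$)
$- 34 \left(M{\left(-5,1 \right)} + 1 \left(-5\right)\right) N = - 34 \left(-1 + 1 \left(-5\right)\right) \left(-4\right) = - 34 \left(-1 - 5\right) \left(-4\right) = \left(-34\right) \left(-6\right) \left(-4\right) = 204 \left(-4\right) = -816$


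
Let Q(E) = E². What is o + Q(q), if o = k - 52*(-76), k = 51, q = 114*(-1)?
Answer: 16999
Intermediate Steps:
q = -114
o = 4003 (o = 51 - 52*(-76) = 51 + 3952 = 4003)
o + Q(q) = 4003 + (-114)² = 4003 + 12996 = 16999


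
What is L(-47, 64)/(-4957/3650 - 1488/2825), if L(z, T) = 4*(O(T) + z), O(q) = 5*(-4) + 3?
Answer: 105587200/777389 ≈ 135.82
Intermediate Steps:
O(q) = -17 (O(q) = -20 + 3 = -17)
L(z, T) = -68 + 4*z (L(z, T) = 4*(-17 + z) = -68 + 4*z)
L(-47, 64)/(-4957/3650 - 1488/2825) = (-68 + 4*(-47))/(-4957/3650 - 1488/2825) = (-68 - 188)/(-4957*1/3650 - 1488*1/2825) = -256/(-4957/3650 - 1488/2825) = -256/(-777389/412450) = -256*(-412450/777389) = 105587200/777389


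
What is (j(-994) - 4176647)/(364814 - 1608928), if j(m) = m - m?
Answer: 4176647/1244114 ≈ 3.3571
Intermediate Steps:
j(m) = 0
(j(-994) - 4176647)/(364814 - 1608928) = (0 - 4176647)/(364814 - 1608928) = -4176647/(-1244114) = -4176647*(-1/1244114) = 4176647/1244114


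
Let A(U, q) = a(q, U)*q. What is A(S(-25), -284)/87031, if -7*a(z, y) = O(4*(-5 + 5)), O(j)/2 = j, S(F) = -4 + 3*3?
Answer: 0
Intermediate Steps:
S(F) = 5 (S(F) = -4 + 9 = 5)
O(j) = 2*j
a(z, y) = 0 (a(z, y) = -2*4*(-5 + 5)/7 = -2*4*0/7 = -2*0/7 = -⅐*0 = 0)
A(U, q) = 0 (A(U, q) = 0*q = 0)
A(S(-25), -284)/87031 = 0/87031 = 0*(1/87031) = 0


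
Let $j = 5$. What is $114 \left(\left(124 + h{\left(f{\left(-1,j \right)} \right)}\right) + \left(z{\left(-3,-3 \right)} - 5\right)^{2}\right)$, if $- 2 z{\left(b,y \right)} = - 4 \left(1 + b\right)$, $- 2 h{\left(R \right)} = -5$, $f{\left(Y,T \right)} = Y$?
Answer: $23655$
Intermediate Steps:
$h{\left(R \right)} = \frac{5}{2}$ ($h{\left(R \right)} = \left(- \frac{1}{2}\right) \left(-5\right) = \frac{5}{2}$)
$z{\left(b,y \right)} = 2 + 2 b$ ($z{\left(b,y \right)} = - \frac{\left(-4\right) \left(1 + b\right)}{2} = - \frac{-4 - 4 b}{2} = 2 + 2 b$)
$114 \left(\left(124 + h{\left(f{\left(-1,j \right)} \right)}\right) + \left(z{\left(-3,-3 \right)} - 5\right)^{2}\right) = 114 \left(\left(124 + \frac{5}{2}\right) + \left(\left(2 + 2 \left(-3\right)\right) - 5\right)^{2}\right) = 114 \left(\frac{253}{2} + \left(\left(2 - 6\right) - 5\right)^{2}\right) = 114 \left(\frac{253}{2} + \left(-4 - 5\right)^{2}\right) = 114 \left(\frac{253}{2} + \left(-9\right)^{2}\right) = 114 \left(\frac{253}{2} + 81\right) = 114 \cdot \frac{415}{2} = 23655$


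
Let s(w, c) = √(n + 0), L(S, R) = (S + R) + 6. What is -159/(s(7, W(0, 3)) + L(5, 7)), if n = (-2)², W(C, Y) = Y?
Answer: -159/20 ≈ -7.9500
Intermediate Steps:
L(S, R) = 6 + R + S (L(S, R) = (R + S) + 6 = 6 + R + S)
n = 4
s(w, c) = 2 (s(w, c) = √(4 + 0) = √4 = 2)
-159/(s(7, W(0, 3)) + L(5, 7)) = -159/(2 + (6 + 7 + 5)) = -159/(2 + 18) = -159/20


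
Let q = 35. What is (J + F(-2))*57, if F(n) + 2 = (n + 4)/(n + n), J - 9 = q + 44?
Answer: 9747/2 ≈ 4873.5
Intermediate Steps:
J = 88 (J = 9 + (35 + 44) = 9 + 79 = 88)
F(n) = -2 + (4 + n)/(2*n) (F(n) = -2 + (n + 4)/(n + n) = -2 + (4 + n)/((2*n)) = -2 + (4 + n)*(1/(2*n)) = -2 + (4 + n)/(2*n))
(J + F(-2))*57 = (88 + (-3/2 + 2/(-2)))*57 = (88 + (-3/2 + 2*(-½)))*57 = (88 + (-3/2 - 1))*57 = (88 - 5/2)*57 = (171/2)*57 = 9747/2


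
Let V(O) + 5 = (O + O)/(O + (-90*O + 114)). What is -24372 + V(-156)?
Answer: -56871593/2333 ≈ -24377.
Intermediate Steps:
V(O) = -5 + 2*O/(114 - 89*O) (V(O) = -5 + (O + O)/(O + (-90*O + 114)) = -5 + (2*O)/(O + (114 - 90*O)) = -5 + (2*O)/(114 - 89*O) = -5 + 2*O/(114 - 89*O))
-24372 + V(-156) = -24372 + 3*(190 - 149*(-156))/(-114 + 89*(-156)) = -24372 + 3*(190 + 23244)/(-114 - 13884) = -24372 + 3*23434/(-13998) = -24372 + 3*(-1/13998)*23434 = -24372 - 11717/2333 = -56871593/2333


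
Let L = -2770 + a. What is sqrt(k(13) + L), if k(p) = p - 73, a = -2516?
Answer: 9*I*sqrt(66) ≈ 73.116*I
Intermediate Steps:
k(p) = -73 + p
L = -5286 (L = -2770 - 2516 = -5286)
sqrt(k(13) + L) = sqrt((-73 + 13) - 5286) = sqrt(-60 - 5286) = sqrt(-5346) = 9*I*sqrt(66)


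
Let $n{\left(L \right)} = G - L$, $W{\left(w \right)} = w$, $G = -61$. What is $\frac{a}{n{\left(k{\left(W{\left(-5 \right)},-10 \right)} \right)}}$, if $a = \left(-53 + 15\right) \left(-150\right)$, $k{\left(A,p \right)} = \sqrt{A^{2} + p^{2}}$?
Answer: $- \frac{86925}{899} + \frac{7125 \sqrt{5}}{899} \approx -78.969$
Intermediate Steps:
$a = 5700$ ($a = \left(-38\right) \left(-150\right) = 5700$)
$n{\left(L \right)} = -61 - L$
$\frac{a}{n{\left(k{\left(W{\left(-5 \right)},-10 \right)} \right)}} = \frac{5700}{-61 - \sqrt{\left(-5\right)^{2} + \left(-10\right)^{2}}} = \frac{5700}{-61 - \sqrt{25 + 100}} = \frac{5700}{-61 - \sqrt{125}} = \frac{5700}{-61 - 5 \sqrt{5}}$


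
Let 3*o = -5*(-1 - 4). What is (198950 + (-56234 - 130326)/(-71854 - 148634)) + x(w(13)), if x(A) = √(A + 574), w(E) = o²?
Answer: 5483284270/27561 + √5791/3 ≈ 1.9898e+5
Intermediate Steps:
o = 25/3 (o = (-5*(-1 - 4))/3 = (-5*(-5))/3 = (⅓)*25 = 25/3 ≈ 8.3333)
w(E) = 625/9 (w(E) = (25/3)² = 625/9)
x(A) = √(574 + A)
(198950 + (-56234 - 130326)/(-71854 - 148634)) + x(w(13)) = (198950 + (-56234 - 130326)/(-71854 - 148634)) + √(574 + 625/9) = (198950 - 186560/(-220488)) + √(5791/9) = (198950 - 186560*(-1/220488)) + √5791/3 = (198950 + 23320/27561) + √5791/3 = 5483284270/27561 + √5791/3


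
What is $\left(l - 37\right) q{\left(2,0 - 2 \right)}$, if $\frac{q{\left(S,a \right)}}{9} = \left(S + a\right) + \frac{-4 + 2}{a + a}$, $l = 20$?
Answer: $- \frac{153}{2} \approx -76.5$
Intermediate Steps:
$q{\left(S,a \right)} = - \frac{9}{a} + 9 S + 9 a$ ($q{\left(S,a \right)} = 9 \left(\left(S + a\right) + \frac{-4 + 2}{a + a}\right) = 9 \left(\left(S + a\right) - \frac{2}{2 a}\right) = 9 \left(\left(S + a\right) - 2 \frac{1}{2 a}\right) = 9 \left(\left(S + a\right) - \frac{1}{a}\right) = 9 \left(S + a - \frac{1}{a}\right) = - \frac{9}{a} + 9 S + 9 a$)
$\left(l - 37\right) q{\left(2,0 - 2 \right)} = \left(20 - 37\right) \frac{9 \left(-1 + \left(0 - 2\right) \left(2 + \left(0 - 2\right)\right)\right)}{0 - 2} = - 17 \frac{9 \left(-1 + \left(0 - 2\right) \left(2 + \left(0 - 2\right)\right)\right)}{0 - 2} = - 17 \frac{9 \left(-1 - 2 \left(2 - 2\right)\right)}{-2} = - 17 \cdot 9 \left(- \frac{1}{2}\right) \left(-1 - 0\right) = - 17 \cdot 9 \left(- \frac{1}{2}\right) \left(-1 + 0\right) = - 17 \cdot 9 \left(- \frac{1}{2}\right) \left(-1\right) = \left(-17\right) \frac{9}{2} = - \frac{153}{2}$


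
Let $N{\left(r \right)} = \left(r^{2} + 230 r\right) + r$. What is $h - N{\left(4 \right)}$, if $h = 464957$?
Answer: $464017$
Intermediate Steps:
$N{\left(r \right)} = r^{2} + 231 r$
$h - N{\left(4 \right)} = 464957 - 4 \left(231 + 4\right) = 464957 - 4 \cdot 235 = 464957 - 940 = 464017$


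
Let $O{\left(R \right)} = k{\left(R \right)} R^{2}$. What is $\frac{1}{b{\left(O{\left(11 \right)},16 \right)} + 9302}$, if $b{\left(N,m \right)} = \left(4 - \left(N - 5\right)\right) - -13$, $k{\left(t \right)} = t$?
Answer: $\frac{1}{7993} \approx 0.00012511$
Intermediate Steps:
$O{\left(R \right)} = R^{3}$ ($O{\left(R \right)} = R R^{2} = R^{3}$)
$b{\left(N,m \right)} = 22 - N$ ($b{\left(N,m \right)} = \left(4 - \left(-5 + N\right)\right) + 13 = \left(9 - N\right) + 13 = 22 - N$)
$\frac{1}{b{\left(O{\left(11 \right)},16 \right)} + 9302} = \frac{1}{\left(22 - 11^{3}\right) + 9302} = \frac{1}{\left(22 - 1331\right) + 9302} = \frac{1}{-1309 + 9302} = \frac{1}{7993}$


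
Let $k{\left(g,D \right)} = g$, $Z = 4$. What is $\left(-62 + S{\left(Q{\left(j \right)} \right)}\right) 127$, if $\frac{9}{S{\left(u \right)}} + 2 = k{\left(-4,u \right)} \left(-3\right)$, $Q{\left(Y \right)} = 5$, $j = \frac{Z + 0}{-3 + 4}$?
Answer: $- \frac{77597}{10} \approx -7759.7$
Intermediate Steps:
$j = 4$ ($j = \frac{4 + 0}{-3 + 4} = \frac{4}{1} = 4 \cdot 1 = 4$)
$S{\left(u \right)} = \frac{9}{10}$ ($S{\left(u \right)} = \frac{9}{-2 - -12} = \frac{9}{-2 + 12} = \frac{9}{10}$)
$\left(-62 + S{\left(Q{\left(j \right)} \right)}\right) 127 = \left(-62 + \frac{9}{10}\right) 127 = \left(- \frac{611}{10}\right) 127 = - \frac{77597}{10}$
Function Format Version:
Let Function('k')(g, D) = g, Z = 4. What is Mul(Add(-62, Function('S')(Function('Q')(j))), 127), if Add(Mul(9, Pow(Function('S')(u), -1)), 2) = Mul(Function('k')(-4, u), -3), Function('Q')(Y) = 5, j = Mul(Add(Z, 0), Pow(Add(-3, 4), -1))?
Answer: Rational(-77597, 10) ≈ -7759.7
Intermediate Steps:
j = 4 (j = Mul(Add(4, 0), Pow(Add(-3, 4), -1)) = Mul(4, Pow(1, -1)) = Mul(4, 1) = 4)
Function('S')(u) = Rational(9, 10) (Function('S')(u) = Mul(9, Pow(Add(-2, Mul(-4, -3)), -1)) = Mul(9, Pow(Add(-2, 12), -1)) = Mul(9, Pow(10, -1)) = Mul(9, Rational(1, 10)) = Rational(9, 10))
Mul(Add(-62, Function('S')(Function('Q')(j))), 127) = Mul(Add(-62, Rational(9, 10)), 127) = Mul(Rational(-611, 10), 127) = Rational(-77597, 10)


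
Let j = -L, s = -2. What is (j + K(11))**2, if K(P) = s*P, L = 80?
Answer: 10404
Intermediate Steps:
K(P) = -2*P
j = -80 (j = -1*80 = -80)
(j + K(11))**2 = (-80 - 2*11)**2 = (-80 - 22)**2 = (-102)**2 = 10404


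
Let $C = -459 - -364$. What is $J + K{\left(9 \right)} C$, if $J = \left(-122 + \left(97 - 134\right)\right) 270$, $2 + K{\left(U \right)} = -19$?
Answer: $-40935$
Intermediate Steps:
$C = -95$ ($C = -459 + 364 = -95$)
$K{\left(U \right)} = -21$ ($K{\left(U \right)} = -2 - 19 = -21$)
$J = -42930$ ($J = \left(-122 - 37\right) 270 = \left(-159\right) 270 = -42930$)
$J + K{\left(9 \right)} C = -42930 - -1995 = -42930 + 1995 = -40935$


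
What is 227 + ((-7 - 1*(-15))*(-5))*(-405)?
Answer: 16427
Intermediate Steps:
227 + ((-7 - 1*(-15))*(-5))*(-405) = 227 + ((-7 + 15)*(-5))*(-405) = 227 + (8*(-5))*(-405) = 227 - 40*(-405) = 227 + 16200 = 16427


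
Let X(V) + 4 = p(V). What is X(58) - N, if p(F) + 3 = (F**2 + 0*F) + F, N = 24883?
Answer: -21468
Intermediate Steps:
p(F) = -3 + F + F**2 (p(F) = -3 + ((F**2 + 0*F) + F) = -3 + ((F**2 + 0) + F) = -3 + (F**2 + F) = -3 + (F + F**2) = -3 + F + F**2)
X(V) = -7 + V + V**2 (X(V) = -4 + (-3 + V + V**2) = -7 + V + V**2)
X(58) - N = (-7 + 58 + 58**2) - 1*24883 = (-7 + 58 + 3364) - 24883 = 3415 - 24883 = -21468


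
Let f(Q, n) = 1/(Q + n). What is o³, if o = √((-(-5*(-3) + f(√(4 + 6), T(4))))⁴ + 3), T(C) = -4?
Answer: (3 + (15 - 1/(4 - √10))⁴)^(3/2) ≈ 6.9265e+6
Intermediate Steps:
o = √(3 + (-15 - 1/(-4 + √10))⁴) (o = √((-(-5*(-3) + 1/(√(4 + 6) - 4)))⁴ + 3) = √((-(15 + 1/(√10 - 4)))⁴ + 3) = √((-(15 + 1/(-4 + √10)))⁴ + 3) = √((-15 - 1/(-4 + √10))⁴ + 3) = √(3 + (-15 - 1/(-4 + √10))⁴) ≈ 190.62)
o³ = (√(3 + (15 - 1/(4 - √10))⁴))³ = (3 + (15 - 1/(4 - √10))⁴)^(3/2)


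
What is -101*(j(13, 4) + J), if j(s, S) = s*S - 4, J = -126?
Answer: 7878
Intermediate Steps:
j(s, S) = -4 + S*s (j(s, S) = S*s - 4 = -4 + S*s)
-101*(j(13, 4) + J) = -101*((-4 + 4*13) - 126) = -101*((-4 + 52) - 126) = -101*(48 - 126) = -101*(-78) = 7878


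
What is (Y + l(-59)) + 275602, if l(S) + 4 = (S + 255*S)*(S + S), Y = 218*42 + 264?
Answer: 2067290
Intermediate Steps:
Y = 9420 (Y = 9156 + 264 = 9420)
l(S) = -4 + 512*S**2 (l(S) = -4 + (S + 255*S)*(S + S) = -4 + (256*S)*(2*S) = -4 + 512*S**2)
(Y + l(-59)) + 275602 = (9420 + (-4 + 512*(-59)**2)) + 275602 = (9420 + (-4 + 512*3481)) + 275602 = (9420 + (-4 + 1782272)) + 275602 = (9420 + 1782268) + 275602 = 1791688 + 275602 = 2067290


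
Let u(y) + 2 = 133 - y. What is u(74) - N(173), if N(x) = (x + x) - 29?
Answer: -260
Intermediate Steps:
u(y) = 131 - y (u(y) = -2 + (133 - y) = 131 - y)
N(x) = -29 + 2*x (N(x) = 2*x - 29 = -29 + 2*x)
u(74) - N(173) = (131 - 1*74) - (-29 + 2*173) = (131 - 74) - (-29 + 346) = 57 - 1*317 = 57 - 317 = -260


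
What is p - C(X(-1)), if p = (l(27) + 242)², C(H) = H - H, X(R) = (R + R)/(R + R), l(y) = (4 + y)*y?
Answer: 1164241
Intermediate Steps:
l(y) = y*(4 + y)
X(R) = 1 (X(R) = (2*R)/((2*R)) = (2*R)*(1/(2*R)) = 1)
C(H) = 0
p = 1164241 (p = (27*(4 + 27) + 242)² = (27*31 + 242)² = (837 + 242)² = 1079² = 1164241)
p - C(X(-1)) = 1164241 - 1*0 = 1164241 + 0 = 1164241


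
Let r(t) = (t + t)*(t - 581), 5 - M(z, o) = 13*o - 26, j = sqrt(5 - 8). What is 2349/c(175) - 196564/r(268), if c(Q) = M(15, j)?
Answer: 4994111/98356 + 30537*I*sqrt(3)/1468 ≈ 50.776 + 36.03*I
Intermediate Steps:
j = I*sqrt(3) (j = sqrt(-3) = I*sqrt(3) ≈ 1.732*I)
M(z, o) = 31 - 13*o (M(z, o) = 5 - (13*o - 26) = 5 - (-26 + 13*o) = 5 + (26 - 13*o) = 31 - 13*o)
c(Q) = 31 - 13*I*sqrt(3)
r(t) = 2*t*(-581 + t) (r(t) = (2*t)*(-581 + t) = 2*t*(-581 + t))
2349/c(175) - 196564/r(268) = 2349/(31 - 13*I*sqrt(3)) - 196564*1/(536*(-581 + 268)) = 2349/(31 - 13*I*sqrt(3)) - 196564/(2*268*(-313)) = 2349/(31 - 13*I*sqrt(3)) - 196564/(-167768) = 2349/(31 - 13*I*sqrt(3)) - 196564*(-1/167768) = 2349/(31 - 13*I*sqrt(3)) + 157/134 = 157/134 + 2349/(31 - 13*I*sqrt(3))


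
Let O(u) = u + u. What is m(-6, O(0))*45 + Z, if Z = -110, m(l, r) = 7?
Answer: 205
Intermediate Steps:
O(u) = 2*u
m(-6, O(0))*45 + Z = 7*45 - 110 = 315 - 110 = 205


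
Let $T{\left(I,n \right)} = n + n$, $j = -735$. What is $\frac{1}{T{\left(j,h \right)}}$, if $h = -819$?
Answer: $- \frac{1}{1638} \approx -0.0006105$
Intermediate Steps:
$T{\left(I,n \right)} = 2 n$
$\frac{1}{T{\left(j,h \right)}} = \frac{1}{2 \left(-819\right)} = \frac{1}{-1638} = - \frac{1}{1638}$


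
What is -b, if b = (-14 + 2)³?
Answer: 1728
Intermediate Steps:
b = -1728 (b = (-12)³ = -1728)
-b = -1*(-1728) = 1728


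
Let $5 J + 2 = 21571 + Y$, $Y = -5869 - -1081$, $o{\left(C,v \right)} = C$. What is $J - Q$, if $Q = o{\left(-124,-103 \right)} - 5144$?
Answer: $\frac{43121}{5} \approx 8624.2$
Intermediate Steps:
$Y = -4788$ ($Y = -5869 + 1081 = -4788$)
$Q = -5268$ ($Q = -124 - 5144 = -5268$)
$J = \frac{16781}{5}$ ($J = - \frac{2}{5} + \frac{21571 - 4788}{5} = - \frac{2}{5} + \frac{1}{5} \cdot 16783 = - \frac{2}{5} + \frac{16783}{5} = \frac{16781}{5} \approx 3356.2$)
$J - Q = \frac{16781}{5} - -5268 = \frac{16781}{5} + 5268 = \frac{43121}{5}$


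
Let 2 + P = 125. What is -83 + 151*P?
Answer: 18490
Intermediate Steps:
P = 123 (P = -2 + 125 = 123)
-83 + 151*P = -83 + 151*123 = -83 + 18573 = 18490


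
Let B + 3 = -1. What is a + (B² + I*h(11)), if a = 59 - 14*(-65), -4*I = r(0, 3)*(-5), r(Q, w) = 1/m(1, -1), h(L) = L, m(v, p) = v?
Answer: 3995/4 ≈ 998.75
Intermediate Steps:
B = -4 (B = -3 - 1 = -4)
r(Q, w) = 1 (r(Q, w) = 1/1 = 1)
I = 5/4 (I = -(-5)/4 = -¼*(-5) = 5/4 ≈ 1.2500)
a = 969 (a = 59 + 910 = 969)
a + (B² + I*h(11)) = 969 + ((-4)² + (5/4)*11) = 969 + (16 + 55/4) = 969 + 119/4 = 3995/4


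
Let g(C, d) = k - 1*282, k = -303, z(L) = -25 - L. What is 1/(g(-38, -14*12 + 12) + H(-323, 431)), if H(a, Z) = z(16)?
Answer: -1/626 ≈ -0.0015974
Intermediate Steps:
H(a, Z) = -41 (H(a, Z) = -25 - 1*16 = -25 - 16 = -41)
g(C, d) = -585 (g(C, d) = -303 - 1*282 = -303 - 282 = -585)
1/(g(-38, -14*12 + 12) + H(-323, 431)) = 1/(-585 - 41) = 1/(-626) = -1/626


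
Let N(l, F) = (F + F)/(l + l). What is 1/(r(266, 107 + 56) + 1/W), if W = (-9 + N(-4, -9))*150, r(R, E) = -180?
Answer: -2025/364502 ≈ -0.0055555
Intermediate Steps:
N(l, F) = F/l (N(l, F) = (2*F)/((2*l)) = (2*F)*(1/(2*l)) = F/l)
W = -2025/2 (W = (-9 - 9/(-4))*150 = (-9 - 9*(-1/4))*150 = (-9 + 9/4)*150 = -27/4*150 = -2025/2 ≈ -1012.5)
1/(r(266, 107 + 56) + 1/W) = 1/(-180 + 1/(-2025/2)) = 1/(-180 - 2/2025) = 1/(-364502/2025) = -2025/364502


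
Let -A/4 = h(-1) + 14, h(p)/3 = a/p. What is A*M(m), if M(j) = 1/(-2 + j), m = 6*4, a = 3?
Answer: -10/11 ≈ -0.90909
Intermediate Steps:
h(p) = 9/p (h(p) = 3*(3/p) = 9/p)
m = 24
A = -20 (A = -4*(9/(-1) + 14) = -4*(9*(-1) + 14) = -4*(-9 + 14) = -4*5 = -20)
A*M(m) = -20/(-2 + 24) = -20/22 = -20*1/22 = -10/11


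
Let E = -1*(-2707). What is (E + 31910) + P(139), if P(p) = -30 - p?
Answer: 34448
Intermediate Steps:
E = 2707
(E + 31910) + P(139) = (2707 + 31910) + (-30 - 1*139) = 34617 + (-30 - 139) = 34617 - 169 = 34448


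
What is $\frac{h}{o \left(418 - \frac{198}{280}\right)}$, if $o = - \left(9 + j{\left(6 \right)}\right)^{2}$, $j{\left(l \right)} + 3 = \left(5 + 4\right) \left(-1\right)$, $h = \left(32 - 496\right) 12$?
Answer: $\frac{259840}{175263} \approx 1.4826$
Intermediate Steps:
$h = -5568$ ($h = \left(-464\right) 12 = -5568$)
$j{\left(l \right)} = -12$ ($j{\left(l \right)} = -3 + \left(5 + 4\right) \left(-1\right) = -3 + 9 \left(-1\right) = -3 - 9 = -12$)
$o = -9$ ($o = - \left(9 - 12\right)^{2} = - \left(-3\right)^{2} = \left(-1\right) 9 = -9$)
$\frac{h}{o \left(418 - \frac{198}{280}\right)} = - \frac{5568}{\left(-9\right) \left(418 - \frac{198}{280}\right)} = - \frac{5568}{\left(-9\right) \left(418 - \frac{99}{140}\right)} = - \frac{5568}{\left(-9\right) \frac{58421}{140}} = - \frac{5568}{- \frac{525789}{140}} = \left(-5568\right) \left(- \frac{140}{525789}\right) = \frac{259840}{175263}$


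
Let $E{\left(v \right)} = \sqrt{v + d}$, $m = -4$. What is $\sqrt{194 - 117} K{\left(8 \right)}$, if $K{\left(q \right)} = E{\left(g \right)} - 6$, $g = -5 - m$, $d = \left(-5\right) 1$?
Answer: $\sqrt{77} \left(-6 + i \sqrt{6}\right) \approx -52.65 + 21.494 i$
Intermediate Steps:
$d = -5$
$g = -1$ ($g = -5 - -4 = -5 + 4 = -1$)
$E{\left(v \right)} = \sqrt{-5 + v}$ ($E{\left(v \right)} = \sqrt{v - 5} = \sqrt{-5 + v}$)
$K{\left(q \right)} = -6 + i \sqrt{6}$ ($K{\left(q \right)} = \sqrt{-5 - 1} - 6 = \sqrt{-6} - 6 = i \sqrt{6} - 6 = -6 + i \sqrt{6}$)
$\sqrt{194 - 117} K{\left(8 \right)} = \sqrt{194 - 117} \left(-6 + i \sqrt{6}\right) = \sqrt{77} \left(-6 + i \sqrt{6}\right)$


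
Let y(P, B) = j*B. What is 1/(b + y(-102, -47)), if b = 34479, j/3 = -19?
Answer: 1/37158 ≈ 2.6912e-5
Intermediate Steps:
j = -57 (j = 3*(-19) = -57)
y(P, B) = -57*B
1/(b + y(-102, -47)) = 1/(34479 - 57*(-47)) = 1/(34479 + 2679) = 1/37158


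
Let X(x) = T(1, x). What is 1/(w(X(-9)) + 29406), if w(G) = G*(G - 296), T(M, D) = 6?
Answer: 1/27666 ≈ 3.6145e-5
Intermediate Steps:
X(x) = 6
w(G) = G*(-296 + G)
1/(w(X(-9)) + 29406) = 1/(6*(-296 + 6) + 29406) = 1/(6*(-290) + 29406) = 1/(-1740 + 29406) = 1/27666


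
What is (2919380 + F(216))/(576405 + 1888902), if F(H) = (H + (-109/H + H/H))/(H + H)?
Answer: 272413233323/230042726784 ≈ 1.1842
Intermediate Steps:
F(H) = (1 + H - 109/H)/(2*H) (F(H) = (H + (-109/H + 1))/((2*H)) = (H + (1 - 109/H))*(1/(2*H)) = (1 + H - 109/H)*(1/(2*H)) = (1 + H - 109/H)/(2*H))
(2919380 + F(216))/(576405 + 1888902) = (2919380 + (1/2)*(-109 + 216 + 216**2)/216**2)/(576405 + 1888902) = (2919380 + (1/2)*(1/46656)*(-109 + 216 + 46656))/2465307 = (2919380 + (1/2)*(1/46656)*46763)*(1/2465307) = (2919380 + 46763/93312)*(1/2465307) = (272413233323/93312)*(1/2465307) = 272413233323/230042726784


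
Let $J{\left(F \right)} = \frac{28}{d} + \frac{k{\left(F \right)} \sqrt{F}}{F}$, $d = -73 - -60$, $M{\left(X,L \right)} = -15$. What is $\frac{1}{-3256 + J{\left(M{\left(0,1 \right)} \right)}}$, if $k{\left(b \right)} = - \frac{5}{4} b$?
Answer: $- \frac{8810048}{28704555151} + \frac{3380 i \sqrt{15}}{28704555151} \approx -0.00030692 + 4.5605 \cdot 10^{-7} i$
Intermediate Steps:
$k{\left(b \right)} = - \frac{5 b}{4}$ ($k{\left(b \right)} = \left(-5\right) \frac{1}{4} b = - \frac{5 b}{4}$)
$d = -13$ ($d = -73 + 60 = -13$)
$J{\left(F \right)} = - \frac{28}{13} - \frac{5 \sqrt{F}}{4}$ ($J{\left(F \right)} = \frac{28}{-13} + \frac{- \frac{5 F}{4} \sqrt{F}}{F} = 28 \left(- \frac{1}{13}\right) + \frac{\left(- \frac{5}{4}\right) F^{\frac{3}{2}}}{F} = - \frac{28}{13} - \frac{5 \sqrt{F}}{4}$)
$\frac{1}{-3256 + J{\left(M{\left(0,1 \right)} \right)}} = \frac{1}{-3256 - \left(\frac{28}{13} + \frac{5 \sqrt{-15}}{4}\right)} = \frac{1}{-3256 - \left(\frac{28}{13} + \frac{5 i \sqrt{15}}{4}\right)} = \frac{1}{- \frac{42356}{13} - \frac{5 i \sqrt{15}}{4}}$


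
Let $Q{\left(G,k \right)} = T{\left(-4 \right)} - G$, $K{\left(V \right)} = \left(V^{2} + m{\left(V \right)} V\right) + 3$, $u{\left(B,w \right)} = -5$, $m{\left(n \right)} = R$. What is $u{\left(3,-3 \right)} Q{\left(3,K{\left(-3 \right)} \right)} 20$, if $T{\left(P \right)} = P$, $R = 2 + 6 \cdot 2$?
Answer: $700$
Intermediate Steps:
$R = 14$ ($R = 2 + 12 = 14$)
$m{\left(n \right)} = 14$
$K{\left(V \right)} = 3 + V^{2} + 14 V$ ($K{\left(V \right)} = \left(V^{2} + 14 V\right) + 3 = 3 + V^{2} + 14 V$)
$Q{\left(G,k \right)} = -4 - G$
$u{\left(3,-3 \right)} Q{\left(3,K{\left(-3 \right)} \right)} 20 = - 5 \left(-4 - 3\right) 20 = \left(-5\right) \left(-7\right) 20 = 35 \cdot 20 = 700$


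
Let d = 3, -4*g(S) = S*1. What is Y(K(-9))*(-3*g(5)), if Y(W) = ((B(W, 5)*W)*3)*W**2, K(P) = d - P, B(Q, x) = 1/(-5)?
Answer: -3888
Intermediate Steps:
g(S) = -S/4
B(Q, x) = -1/5
K(P) = 3 - P
Y(W) = -3*W**3/5 (Y(W) = (-W/5*3)*W**2 = (-3*W/5)*W**2 = -3*W**3/5)
Y(K(-9))*(-3*g(5)) = (-3*(3 - 1*(-9))**3/5)*(-(-3)*5/4) = (-3*(3 + 9)**3/5)*(-3*(-5/4)) = -3/5*12**3*(15/4) = -3/5*1728*(15/4) = -5184/5*15/4 = -3888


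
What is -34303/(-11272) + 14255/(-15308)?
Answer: 91106991/43137944 ≈ 2.1120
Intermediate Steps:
-34303/(-11272) + 14255/(-15308) = -34303*(-1/11272) + 14255*(-1/15308) = 34303/11272 - 14255/15308 = 91106991/43137944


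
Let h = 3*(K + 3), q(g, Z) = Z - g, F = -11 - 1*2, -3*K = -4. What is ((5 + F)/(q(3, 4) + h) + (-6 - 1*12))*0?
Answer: 0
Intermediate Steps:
K = 4/3 (K = -1/3*(-4) = 4/3 ≈ 1.3333)
F = -13 (F = -11 - 2 = -13)
h = 13 (h = 3*(4/3 + 3) = 3*(13/3) = 13)
((5 + F)/(q(3, 4) + h) + (-6 - 1*12))*0 = ((5 - 13)/((4 - 1*3) + 13) + (-6 - 1*12))*0 = (-8/((4 - 3) + 13) + (-6 - 12))*0 = (-8/(1 + 13) - 18)*0 = (-8/14 - 18)*0 = (-8*1/14 - 18)*0 = (-4/7 - 18)*0 = -130/7*0 = 0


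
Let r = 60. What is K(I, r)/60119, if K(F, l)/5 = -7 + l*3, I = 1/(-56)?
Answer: 865/60119 ≈ 0.014388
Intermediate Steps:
I = -1/56 ≈ -0.017857
K(F, l) = -35 + 15*l (K(F, l) = 5*(-7 + l*3) = 5*(-7 + 3*l) = -35 + 15*l)
K(I, r)/60119 = (-35 + 15*60)/60119 = (-35 + 900)*(1/60119) = 865*(1/60119) = 865/60119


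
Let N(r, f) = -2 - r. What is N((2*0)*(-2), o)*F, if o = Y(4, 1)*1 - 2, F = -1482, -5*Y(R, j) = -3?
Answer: 2964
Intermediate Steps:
Y(R, j) = 3/5 (Y(R, j) = -1/5*(-3) = 3/5)
o = -7/5 (o = (3/5)*1 - 2 = 3/5 - 2 = -7/5 ≈ -1.4000)
N((2*0)*(-2), o)*F = (-2 - 2*0*(-2))*(-1482) = (-2 - 0*(-2))*(-1482) = (-2 - 1*0)*(-1482) = (-2 + 0)*(-1482) = -2*(-1482) = 2964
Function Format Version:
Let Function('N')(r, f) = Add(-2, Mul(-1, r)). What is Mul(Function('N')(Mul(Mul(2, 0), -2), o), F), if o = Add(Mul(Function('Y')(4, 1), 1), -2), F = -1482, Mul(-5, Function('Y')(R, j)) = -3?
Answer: 2964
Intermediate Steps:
Function('Y')(R, j) = Rational(3, 5) (Function('Y')(R, j) = Mul(Rational(-1, 5), -3) = Rational(3, 5))
o = Rational(-7, 5) (o = Add(Mul(Rational(3, 5), 1), -2) = Add(Rational(3, 5), -2) = Rational(-7, 5) ≈ -1.4000)
Mul(Function('N')(Mul(Mul(2, 0), -2), o), F) = Mul(Add(-2, Mul(-1, Mul(Mul(2, 0), -2))), -1482) = Mul(Add(-2, Mul(-1, Mul(0, -2))), -1482) = Mul(Add(-2, Mul(-1, 0)), -1482) = Mul(Add(-2, 0), -1482) = Mul(-2, -1482) = 2964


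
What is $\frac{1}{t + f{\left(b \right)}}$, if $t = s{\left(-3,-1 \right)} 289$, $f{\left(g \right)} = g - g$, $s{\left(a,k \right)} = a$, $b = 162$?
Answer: $- \frac{1}{867} \approx -0.0011534$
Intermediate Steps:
$f{\left(g \right)} = 0$
$t = -867$ ($t = \left(-3\right) 289 = -867$)
$\frac{1}{t + f{\left(b \right)}} = \frac{1}{-867 + 0} = \frac{1}{-867} = - \frac{1}{867}$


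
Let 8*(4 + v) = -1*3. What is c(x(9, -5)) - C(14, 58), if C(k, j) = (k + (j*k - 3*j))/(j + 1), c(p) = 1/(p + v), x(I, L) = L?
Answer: -49372/4425 ≈ -11.158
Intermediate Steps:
v = -35/8 (v = -4 + (-1*3)/8 = -4 + (⅛)*(-3) = -4 - 3/8 = -35/8 ≈ -4.3750)
c(p) = 1/(-35/8 + p) (c(p) = 1/(p - 35/8) = 1/(-35/8 + p))
C(k, j) = (k - 3*j + j*k)/(1 + j) (C(k, j) = (k + (-3*j + j*k))/(1 + j) = (k - 3*j + j*k)/(1 + j))
c(x(9, -5)) - C(14, 58) = 8/(-35 + 8*(-5)) - (14 - 3*58 + 58*14)/(1 + 58) = 8/(-35 - 40) - (14 - 174 + 812)/59 = 8/(-75) - 652/59 = 8*(-1/75) - 1*652/59 = -8/75 - 652/59 = -49372/4425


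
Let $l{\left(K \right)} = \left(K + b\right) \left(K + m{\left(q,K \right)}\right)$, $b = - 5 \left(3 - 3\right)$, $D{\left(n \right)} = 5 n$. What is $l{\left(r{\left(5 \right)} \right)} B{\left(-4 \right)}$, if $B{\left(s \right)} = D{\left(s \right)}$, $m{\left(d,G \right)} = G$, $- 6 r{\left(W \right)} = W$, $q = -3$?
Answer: $- \frac{250}{9} \approx -27.778$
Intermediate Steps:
$r{\left(W \right)} = - \frac{W}{6}$
$b = 0$ ($b = \left(-5\right) 0 = 0$)
$B{\left(s \right)} = 5 s$
$l{\left(K \right)} = 2 K^{2}$ ($l{\left(K \right)} = \left(K + 0\right) \left(K + K\right) = K 2 K = 2 K^{2}$)
$l{\left(r{\left(5 \right)} \right)} B{\left(-4 \right)} = 2 \left(\left(- \frac{1}{6}\right) 5\right)^{2} \cdot 5 \left(-4\right) = 2 \left(- \frac{5}{6}\right)^{2} \left(-20\right) = 2 \cdot \frac{25}{36} \left(-20\right) = \frac{25}{18} \left(-20\right) = - \frac{250}{9}$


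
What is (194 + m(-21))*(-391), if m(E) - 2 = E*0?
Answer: -76636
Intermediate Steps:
m(E) = 2 (m(E) = 2 + E*0 = 2 + 0 = 2)
(194 + m(-21))*(-391) = (194 + 2)*(-391) = 196*(-391) = -76636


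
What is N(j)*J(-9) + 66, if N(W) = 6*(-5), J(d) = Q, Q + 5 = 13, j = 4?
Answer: -174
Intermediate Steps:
Q = 8 (Q = -5 + 13 = 8)
J(d) = 8
N(W) = -30
N(j)*J(-9) + 66 = -30*8 + 66 = -240 + 66 = -174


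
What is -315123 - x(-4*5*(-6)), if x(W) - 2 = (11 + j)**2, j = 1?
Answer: -315269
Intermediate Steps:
x(W) = 146 (x(W) = 2 + (11 + 1)**2 = 2 + 12**2 = 2 + 144 = 146)
-315123 - x(-4*5*(-6)) = -315123 - 1*146 = -315123 - 146 = -315269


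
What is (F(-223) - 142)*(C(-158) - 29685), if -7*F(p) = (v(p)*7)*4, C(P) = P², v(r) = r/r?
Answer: 689266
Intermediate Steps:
v(r) = 1
F(p) = -4 (F(p) = -1*7*4/7 = -4)
(F(-223) - 142)*(C(-158) - 29685) = (-4 - 142)*((-158)² - 29685) = -146*(24964 - 29685) = -146*(-4721) = 689266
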